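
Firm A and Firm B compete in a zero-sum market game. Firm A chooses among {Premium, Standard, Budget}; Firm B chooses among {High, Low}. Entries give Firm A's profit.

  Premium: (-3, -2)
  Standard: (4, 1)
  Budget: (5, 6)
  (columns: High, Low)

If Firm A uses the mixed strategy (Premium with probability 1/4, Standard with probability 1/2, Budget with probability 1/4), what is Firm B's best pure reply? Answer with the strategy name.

Low

If Firm B plays High, Firm A's expected payoff is (1/4)·(-3) + (1/2)·4 + (1/4)·5 = 5/2.
If Firm B plays Low, Firm A's expected payoff is (1/4)·(-2) + (1/2)·1 + (1/4)·6 = 3/2.
Firm B minimizes Firm A's payoff; the smallest is 3/2, so the best response is Low.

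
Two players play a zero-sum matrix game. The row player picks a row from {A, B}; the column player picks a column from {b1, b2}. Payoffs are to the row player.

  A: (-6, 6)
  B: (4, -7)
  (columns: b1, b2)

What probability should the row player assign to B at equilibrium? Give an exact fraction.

12/23

Row minima: A → -6, B → -7; maximin = -6.
Column maxima: b1 → 4, b2 → 6; minimax = 4.
-6 ≠ 4, so there is no saddle point; optimal play is mixed.
Let the row player play A with probability p. Expected payoff against b1: (-6)p + 4(1−p) = −10p + 4; against b2: 6p + (-7)(1−p) = 13p − 7.
Setting these equal: −10p + 4 = 13p − 7 ⇒ −23p = -11 ⇒ p = 11/23, and the value is (-10)·(11/23) + 4 = -18/23.
For the column player: with q = P(b1), equating A's and B's payoffs gives −12q + 6 = 11q − 7 ⇒ q = 13/23.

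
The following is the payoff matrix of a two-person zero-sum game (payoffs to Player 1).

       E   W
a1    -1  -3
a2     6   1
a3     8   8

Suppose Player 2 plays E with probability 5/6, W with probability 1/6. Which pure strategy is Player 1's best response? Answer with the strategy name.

a3

Expected payoff of a1: (5/6)·(-1) + (1/6)·(-3) = -4/3.
Expected payoff of a2: (5/6)·6 + (1/6)·1 = 31/6.
Expected payoff of a3: (5/6)·8 + (1/6)·8 = 8.
The largest is 8, so Player 1's best response is a3.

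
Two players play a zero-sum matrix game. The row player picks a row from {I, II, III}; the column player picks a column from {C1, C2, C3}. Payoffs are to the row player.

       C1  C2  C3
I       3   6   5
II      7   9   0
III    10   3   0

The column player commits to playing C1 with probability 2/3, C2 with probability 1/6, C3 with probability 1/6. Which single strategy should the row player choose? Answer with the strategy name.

III

Expected payoff of I: (2/3)·3 + (1/6)·6 + (1/6)·5 = 23/6.
Expected payoff of II: (2/3)·7 + (1/6)·9 + (1/6)·0 = 37/6.
Expected payoff of III: (2/3)·10 + (1/6)·3 + (1/6)·0 = 43/6.
The largest is 43/6, so the row player's best response is III.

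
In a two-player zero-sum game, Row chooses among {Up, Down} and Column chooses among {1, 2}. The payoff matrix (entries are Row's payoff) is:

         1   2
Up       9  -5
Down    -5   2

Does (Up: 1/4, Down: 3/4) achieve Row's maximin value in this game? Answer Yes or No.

Against 1 this mix gives (1/4)·9 + (3/4)·(-5) = -3/2.
Against 2 this mix gives (1/4)·(-5) + (3/4)·2 = 1/4.
Column will play 1, holding Row to -3/2. Shifting weight toward the row that does better against 1 would raise this floor (the equalizing mix achieves -1/3 against both 1 and 2), so the proposed strategy is not optimal.

No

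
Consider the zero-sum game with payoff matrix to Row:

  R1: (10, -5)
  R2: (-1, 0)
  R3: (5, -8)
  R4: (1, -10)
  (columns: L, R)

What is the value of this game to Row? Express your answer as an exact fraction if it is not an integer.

-5/16

Row minima: R1 → -5, R2 → -1, R3 → -8, R4 → -10; maximin = -1.
Column maxima: L → 10, R → 0; minimax = 0.
-1 ≠ 0, so there is no saddle point; optimal play is mixed.
R3 is strictly dominated by R1, so Row never plays it.
R4 is strictly dominated by R1, so Row never plays it.
On the remaining 2×2 (R1, R2 vs L, R):
Let Row play R1 with probability p. Expected payoff against L: 10p + (-1)(1−p) = 11p − 1; against R: (-5)p + 0(1−p) = −5p.
Setting these equal: 11p − 1 = −5p ⇒ 16p = 1 ⇒ p = 1/16, and the value is (11)·(1/16) − 1 = -5/16.
For Column: with q = P(L), equating R1's and R2's payoffs gives 15q − 5 = −q ⇒ q = 5/16.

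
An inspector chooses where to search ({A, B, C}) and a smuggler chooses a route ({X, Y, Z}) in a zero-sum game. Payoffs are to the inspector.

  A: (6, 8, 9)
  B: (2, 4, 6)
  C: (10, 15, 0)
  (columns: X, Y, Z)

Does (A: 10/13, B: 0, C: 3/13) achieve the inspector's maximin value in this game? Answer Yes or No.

Against X this mix gives (10/13)·6 + (3/13)·10 = 90/13.
Against Y this mix gives (10/13)·8 + (3/13)·15 = 125/13.
Against Z this mix gives (10/13)·9 + (3/13)·0 = 90/13.
All of the smuggler's active replies (X, Z) yield 90/13, and no column does worse for the inspector. The mix makes the smuggler indifferent and guarantees 90/13, so it is optimal.

Yes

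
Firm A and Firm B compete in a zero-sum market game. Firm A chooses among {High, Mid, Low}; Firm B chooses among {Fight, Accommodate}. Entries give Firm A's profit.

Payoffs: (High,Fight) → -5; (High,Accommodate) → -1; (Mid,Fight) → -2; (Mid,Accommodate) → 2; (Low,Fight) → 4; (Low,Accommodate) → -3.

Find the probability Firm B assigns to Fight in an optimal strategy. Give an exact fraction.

Row minima: High → -5, Mid → -2, Low → -3; maximin = -2.
Column maxima: Fight → 4, Accommodate → 2; minimax = 2.
-2 ≠ 2, so there is no saddle point; optimal play is mixed.
High is strictly dominated by Mid, so Firm A never plays it.
On the remaining 2×2 (Mid, Low vs Fight, Accommodate):
Let Firm A play Mid with probability p. Expected payoff against Fight: (-2)p + 4(1−p) = −6p + 4; against Accommodate: 2p + (-3)(1−p) = 5p − 3.
Setting these equal: −6p + 4 = 5p − 3 ⇒ −11p = -7 ⇒ p = 7/11, and the value is (-6)·(7/11) + 4 = 2/11.
For Firm B: with q = P(Fight), equating Mid's and Low's payoffs gives −4q + 2 = 7q − 3 ⇒ q = 5/11.

5/11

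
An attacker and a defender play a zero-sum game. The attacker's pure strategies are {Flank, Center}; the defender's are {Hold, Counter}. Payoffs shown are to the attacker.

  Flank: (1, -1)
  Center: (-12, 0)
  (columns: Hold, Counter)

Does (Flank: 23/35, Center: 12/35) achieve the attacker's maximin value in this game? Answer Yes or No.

No

Against Hold this mix gives (23/35)·1 + (12/35)·(-12) = -121/35.
Against Counter this mix gives (23/35)·(-1) + (12/35)·0 = -23/35.
The defender will play Hold, holding the attacker to -121/35. Shifting weight toward the row that does better against Hold would raise this floor (the equalizing mix achieves -6/7 against both Hold and Counter), so the proposed strategy is not optimal.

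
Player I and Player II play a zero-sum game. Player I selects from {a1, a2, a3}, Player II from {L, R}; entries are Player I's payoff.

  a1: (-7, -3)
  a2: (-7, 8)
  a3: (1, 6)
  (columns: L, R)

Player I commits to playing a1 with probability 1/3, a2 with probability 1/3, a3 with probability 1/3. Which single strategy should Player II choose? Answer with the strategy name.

If Player II plays L, Player I's expected payoff is (1/3)·(-7) + (1/3)·(-7) + (1/3)·1 = -13/3.
If Player II plays R, Player I's expected payoff is (1/3)·(-3) + (1/3)·8 + (1/3)·6 = 11/3.
Player II minimizes Player I's payoff; the smallest is -13/3, so the best response is L.

L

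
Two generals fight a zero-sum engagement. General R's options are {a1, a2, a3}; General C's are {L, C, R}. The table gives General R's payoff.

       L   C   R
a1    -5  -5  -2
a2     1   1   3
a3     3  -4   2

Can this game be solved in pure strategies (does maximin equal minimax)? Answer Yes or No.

Yes

Row minima: a1 → -5, a2 → 1, a3 → -4; maximin = 1.
Column maxima: L → 3, C → 1, R → 3; minimax = 1.
maximin = minimax = 1, so a saddle point exists.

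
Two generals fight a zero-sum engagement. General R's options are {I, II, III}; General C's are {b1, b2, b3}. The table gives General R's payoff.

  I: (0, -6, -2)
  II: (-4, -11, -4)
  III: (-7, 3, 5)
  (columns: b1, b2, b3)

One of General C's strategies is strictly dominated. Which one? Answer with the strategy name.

b2 holds General R's payoff strictly below b3 in every row: -6 < -2, -11 < -4, 3 < 5.
So b3 is strictly dominated for General C.

b3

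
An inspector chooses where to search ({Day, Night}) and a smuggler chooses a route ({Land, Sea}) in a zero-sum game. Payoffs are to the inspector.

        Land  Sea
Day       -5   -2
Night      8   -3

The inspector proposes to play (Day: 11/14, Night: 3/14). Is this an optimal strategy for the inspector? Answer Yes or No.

Against Land this mix gives (11/14)·(-5) + (3/14)·8 = -31/14.
Against Sea this mix gives (11/14)·(-2) + (3/14)·(-3) = -31/14.
All of the smuggler's active replies (Land, Sea) yield -31/14, and no column does worse for the inspector. The mix makes the smuggler indifferent and guarantees -31/14, so it is optimal.

Yes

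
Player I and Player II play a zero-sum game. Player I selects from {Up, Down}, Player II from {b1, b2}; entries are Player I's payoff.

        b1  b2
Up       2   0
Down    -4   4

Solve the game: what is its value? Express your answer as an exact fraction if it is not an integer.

Row minima: Up → 0, Down → -4; maximin = 0.
Column maxima: b1 → 2, b2 → 4; minimax = 2.
0 ≠ 2, so there is no saddle point; optimal play is mixed.
Let Player I play Up with probability p. Expected payoff against b1: 2p + (-4)(1−p) = 6p − 4; against b2: 0p + 4(1−p) = −4p + 4.
Setting these equal: 6p − 4 = −4p + 4 ⇒ 10p = 8 ⇒ p = 4/5, and the value is (6)·(4/5) − 4 = 4/5.
For Player II: with q = P(b1), equating Up's and Down's payoffs gives 2q = −8q + 4 ⇒ q = 2/5.

4/5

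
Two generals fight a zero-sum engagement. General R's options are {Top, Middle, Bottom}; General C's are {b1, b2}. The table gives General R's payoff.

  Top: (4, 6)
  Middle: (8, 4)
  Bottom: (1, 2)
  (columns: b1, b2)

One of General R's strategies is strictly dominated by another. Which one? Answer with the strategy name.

Bottom

Top gives a strictly higher payoff than Bottom against every column: 4 > 1, 6 > 2.
So Bottom is strictly dominated and General R never plays it.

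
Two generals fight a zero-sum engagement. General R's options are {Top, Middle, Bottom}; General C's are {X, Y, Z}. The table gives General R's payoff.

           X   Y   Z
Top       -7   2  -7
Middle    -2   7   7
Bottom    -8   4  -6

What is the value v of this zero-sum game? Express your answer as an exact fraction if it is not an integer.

Row minima: Top → -7, Middle → -2, Bottom → -8; maximin = -2.
Column maxima: X → -2, Y → 7, Z → 7; minimax = -2.
Since maximin = minimax = -2, there is a saddle point and the value is -2.

-2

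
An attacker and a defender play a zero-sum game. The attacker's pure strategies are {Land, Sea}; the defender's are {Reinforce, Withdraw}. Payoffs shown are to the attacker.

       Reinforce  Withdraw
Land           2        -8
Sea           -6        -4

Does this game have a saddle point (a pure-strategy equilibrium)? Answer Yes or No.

No

Row minima: Land → -8, Sea → -6; maximin = -6.
Column maxima: Reinforce → 2, Withdraw → -4; minimax = -4.
-6 ≠ -4, so no pure-strategy equilibrium exists.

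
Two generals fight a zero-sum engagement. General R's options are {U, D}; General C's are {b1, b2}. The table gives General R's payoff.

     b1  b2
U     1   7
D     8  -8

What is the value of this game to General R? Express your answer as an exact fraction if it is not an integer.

32/11

Row minima: U → 1, D → -8; maximin = 1.
Column maxima: b1 → 8, b2 → 7; minimax = 7.
1 ≠ 7, so there is no saddle point; optimal play is mixed.
Let General R play U with probability p. Expected payoff against b1: 1p + 8(1−p) = −7p + 8; against b2: 7p + (-8)(1−p) = 15p − 8.
Setting these equal: −7p + 8 = 15p − 8 ⇒ −22p = -16 ⇒ p = 8/11, and the value is (-7)·(8/11) + 8 = 32/11.
For General C: with q = P(b1), equating U's and D's payoffs gives −6q + 7 = 16q − 8 ⇒ q = 15/22.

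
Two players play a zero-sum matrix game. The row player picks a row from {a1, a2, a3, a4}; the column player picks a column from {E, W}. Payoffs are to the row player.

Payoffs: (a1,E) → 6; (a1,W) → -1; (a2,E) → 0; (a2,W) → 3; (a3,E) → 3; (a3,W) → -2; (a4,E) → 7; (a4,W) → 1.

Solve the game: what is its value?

7/3

Row minima: a1 → -1, a2 → 0, a3 → -2, a4 → 1; maximin = 1.
Column maxima: E → 7, W → 3; minimax = 3.
1 ≠ 3, so there is no saddle point; optimal play is mixed.
a1 is strictly dominated by a4, so the row player never plays it.
a3 is strictly dominated by a4, so the row player never plays it.
On the remaining 2×2 (a2, a4 vs E, W):
Let the row player play a2 with probability p. Expected payoff against E: 0p + 7(1−p) = −7p + 7; against W: 3p + 1(1−p) = 2p + 1.
Setting these equal: −7p + 7 = 2p + 1 ⇒ −9p = -6 ⇒ p = 2/3, and the value is (-7)·(2/3) + 7 = 7/3.
For the column player: with q = P(E), equating a2's and a4's payoffs gives −3q + 3 = 6q + 1 ⇒ q = 2/9.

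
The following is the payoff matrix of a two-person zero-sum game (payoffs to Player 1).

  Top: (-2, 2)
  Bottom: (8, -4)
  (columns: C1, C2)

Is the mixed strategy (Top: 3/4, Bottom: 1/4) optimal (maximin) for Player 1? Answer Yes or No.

Yes

Against C1 this mix gives (3/4)·(-2) + (1/4)·8 = 1/2.
Against C2 this mix gives (3/4)·2 + (1/4)·(-4) = 1/2.
All of Player 2's active replies (C1, C2) yield 1/2, and no column does worse for Player 1. The mix makes Player 2 indifferent and guarantees 1/2, so it is optimal.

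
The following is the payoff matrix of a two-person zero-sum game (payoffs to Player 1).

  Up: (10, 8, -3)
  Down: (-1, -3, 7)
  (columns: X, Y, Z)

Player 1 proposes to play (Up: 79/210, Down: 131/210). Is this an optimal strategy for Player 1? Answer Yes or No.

No

Against X this mix gives (79/210)·10 + (131/210)·(-1) = 659/210.
Against Y this mix gives (79/210)·8 + (131/210)·(-3) = 239/210.
Against Z this mix gives (79/210)·(-3) + (131/210)·7 = 68/21.
Player 2 will play Y, holding Player 1 to 239/210. Shifting weight toward the row that does better against Y would raise this floor (the equalizing mix achieves 47/21 against both Y and Z), so the proposed strategy is not optimal.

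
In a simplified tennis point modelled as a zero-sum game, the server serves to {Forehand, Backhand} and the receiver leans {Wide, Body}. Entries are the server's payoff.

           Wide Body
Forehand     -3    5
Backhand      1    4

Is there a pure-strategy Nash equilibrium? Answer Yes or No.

Yes

Row minima: Forehand → -3, Backhand → 1; maximin = 1.
Column maxima: Wide → 1, Body → 5; minimax = 1.
maximin = minimax = 1, so a saddle point exists.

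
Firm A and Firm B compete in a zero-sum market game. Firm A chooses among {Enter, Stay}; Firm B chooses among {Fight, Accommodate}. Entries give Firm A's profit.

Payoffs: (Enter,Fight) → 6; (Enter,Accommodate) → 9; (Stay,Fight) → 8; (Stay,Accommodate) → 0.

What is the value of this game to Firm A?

72/11

Row minima: Enter → 6, Stay → 0; maximin = 6.
Column maxima: Fight → 8, Accommodate → 9; minimax = 8.
6 ≠ 8, so there is no saddle point; optimal play is mixed.
Let Firm A play Enter with probability p. Expected payoff against Fight: 6p + 8(1−p) = −2p + 8; against Accommodate: 9p + 0(1−p) = 9p.
Setting these equal: −2p + 8 = 9p ⇒ −11p = -8 ⇒ p = 8/11, and the value is (-2)·(8/11) + 8 = 72/11.
For Firm B: with q = P(Fight), equating Enter's and Stay's payoffs gives −3q + 9 = 8q ⇒ q = 9/11.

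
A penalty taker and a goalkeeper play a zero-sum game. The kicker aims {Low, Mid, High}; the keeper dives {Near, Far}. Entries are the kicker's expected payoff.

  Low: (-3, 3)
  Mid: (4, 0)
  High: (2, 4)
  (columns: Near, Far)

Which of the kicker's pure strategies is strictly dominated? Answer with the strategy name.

High gives a strictly higher payoff than Low against every column: 2 > -3, 4 > 3.
So Low is strictly dominated and the kicker never plays it.

Low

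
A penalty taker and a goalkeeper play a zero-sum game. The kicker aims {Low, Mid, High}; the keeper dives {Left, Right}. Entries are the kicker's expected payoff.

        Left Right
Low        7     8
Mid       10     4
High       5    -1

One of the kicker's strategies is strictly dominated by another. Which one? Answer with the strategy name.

Low gives a strictly higher payoff than High against every column: 7 > 5, 8 > -1.
So High is strictly dominated and the kicker never plays it.

High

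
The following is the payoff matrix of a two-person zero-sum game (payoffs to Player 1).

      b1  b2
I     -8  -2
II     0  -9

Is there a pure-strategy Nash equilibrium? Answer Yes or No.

No

Row minima: I → -8, II → -9; maximin = -8.
Column maxima: b1 → 0, b2 → -2; minimax = -2.
-8 ≠ -2, so no pure-strategy equilibrium exists.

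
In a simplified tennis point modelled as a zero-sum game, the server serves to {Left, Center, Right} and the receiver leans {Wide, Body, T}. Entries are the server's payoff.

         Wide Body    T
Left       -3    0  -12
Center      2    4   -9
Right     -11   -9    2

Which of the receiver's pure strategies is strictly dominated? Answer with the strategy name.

Body

Wide holds the server's payoff strictly below Body in every row: -3 < 0, 2 < 4, -11 < -9.
So Body is strictly dominated for the receiver.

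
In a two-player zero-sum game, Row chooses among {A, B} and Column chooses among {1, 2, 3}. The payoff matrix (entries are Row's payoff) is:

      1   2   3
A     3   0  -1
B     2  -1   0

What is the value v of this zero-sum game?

-1/2

Row minima: A → -1, B → -1; maximin = -1.
Column maxima: 1 → 3, 2 → 0, 3 → 0; minimax = 0.
-1 ≠ 0, so there is no saddle point; optimal play is mixed.
1 is strictly dominated by 2 (it gives Row strictly more in every row), so Column never plays it.
On the remaining 2×2 (A, B vs 2, 3):
Let Row play A with probability p. Expected payoff against 2: 0p + (-1)(1−p) = p − 1; against 3: (-1)p + 0(1−p) = −p.
Setting these equal: p − 1 = −p ⇒ 2p = 1 ⇒ p = 1/2, and the value is (1)·(1/2) − 1 = -1/2.
For Column: with q = P(2), equating A's and B's payoffs gives q − 1 = −q ⇒ q = 1/2.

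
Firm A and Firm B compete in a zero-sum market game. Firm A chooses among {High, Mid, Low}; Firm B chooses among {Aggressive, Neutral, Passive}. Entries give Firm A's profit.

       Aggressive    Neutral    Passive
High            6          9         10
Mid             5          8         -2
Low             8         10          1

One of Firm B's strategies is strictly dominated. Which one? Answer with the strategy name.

Aggressive holds Firm A's payoff strictly below Neutral in every row: 6 < 9, 5 < 8, 8 < 10.
So Neutral is strictly dominated for Firm B.

Neutral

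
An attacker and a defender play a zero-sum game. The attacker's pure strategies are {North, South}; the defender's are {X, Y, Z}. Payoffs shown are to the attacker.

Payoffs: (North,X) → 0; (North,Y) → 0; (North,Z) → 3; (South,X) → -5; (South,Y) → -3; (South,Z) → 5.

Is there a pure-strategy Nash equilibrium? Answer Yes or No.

Yes

Row minima: North → 0, South → -5; maximin = 0.
Column maxima: X → 0, Y → 0, Z → 5; minimax = 0.
maximin = minimax = 0, so a saddle point exists.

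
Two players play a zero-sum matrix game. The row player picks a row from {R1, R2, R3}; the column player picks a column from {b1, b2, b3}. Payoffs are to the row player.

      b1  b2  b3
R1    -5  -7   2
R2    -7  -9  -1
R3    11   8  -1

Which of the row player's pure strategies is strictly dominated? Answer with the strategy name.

R1 gives a strictly higher payoff than R2 against every column: -5 > -7, -7 > -9, 2 > -1.
So R2 is strictly dominated and the row player never plays it.

R2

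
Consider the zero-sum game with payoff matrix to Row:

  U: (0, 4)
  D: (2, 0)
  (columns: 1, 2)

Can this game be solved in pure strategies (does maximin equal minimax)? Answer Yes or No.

Row minima: U → 0, D → 0; maximin = 0.
Column maxima: 1 → 2, 2 → 4; minimax = 2.
0 ≠ 2, so no pure-strategy equilibrium exists.

No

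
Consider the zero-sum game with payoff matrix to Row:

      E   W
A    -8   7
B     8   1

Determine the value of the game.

32/11

Row minima: A → -8, B → 1; maximin = 1.
Column maxima: E → 8, W → 7; minimax = 7.
1 ≠ 7, so there is no saddle point; optimal play is mixed.
Let Row play A with probability p. Expected payoff against E: (-8)p + 8(1−p) = −16p + 8; against W: 7p + 1(1−p) = 6p + 1.
Setting these equal: −16p + 8 = 6p + 1 ⇒ −22p = -7 ⇒ p = 7/22, and the value is (-16)·(7/22) + 8 = 32/11.
For Column: with q = P(E), equating A's and B's payoffs gives −15q + 7 = 7q + 1 ⇒ q = 3/11.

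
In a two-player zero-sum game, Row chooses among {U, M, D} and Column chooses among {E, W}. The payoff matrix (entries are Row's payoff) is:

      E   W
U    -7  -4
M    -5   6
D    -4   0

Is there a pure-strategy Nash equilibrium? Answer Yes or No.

Yes

Row minima: U → -7, M → -5, D → -4; maximin = -4.
Column maxima: E → -4, W → 6; minimax = -4.
maximin = minimax = -4, so a saddle point exists.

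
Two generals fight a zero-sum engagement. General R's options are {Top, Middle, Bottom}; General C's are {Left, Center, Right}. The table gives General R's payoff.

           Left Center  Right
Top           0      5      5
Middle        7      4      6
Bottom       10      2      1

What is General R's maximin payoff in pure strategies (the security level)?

4

Row minima: Top → 0, Middle → 4, Bottom → 1.
The best of these is 4.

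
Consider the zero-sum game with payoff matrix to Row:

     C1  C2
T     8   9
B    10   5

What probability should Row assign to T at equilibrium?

Row minima: T → 8, B → 5; maximin = 8.
Column maxima: C1 → 10, C2 → 9; minimax = 9.
8 ≠ 9, so there is no saddle point; optimal play is mixed.
Let Row play T with probability p. Expected payoff against C1: 8p + 10(1−p) = −2p + 10; against C2: 9p + 5(1−p) = 4p + 5.
Setting these equal: −2p + 10 = 4p + 5 ⇒ −6p = -5 ⇒ p = 5/6, and the value is (-2)·(5/6) + 10 = 25/3.
For Column: with q = P(C1), equating T's and B's payoffs gives −q + 9 = 5q + 5 ⇒ q = 2/3.

5/6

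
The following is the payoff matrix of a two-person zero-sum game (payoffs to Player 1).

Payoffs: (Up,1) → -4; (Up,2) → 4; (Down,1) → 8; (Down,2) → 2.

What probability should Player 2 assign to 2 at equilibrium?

Row minima: Up → -4, Down → 2; maximin = 2.
Column maxima: 1 → 8, 2 → 4; minimax = 4.
2 ≠ 4, so there is no saddle point; optimal play is mixed.
Let Player 1 play Up with probability p. Expected payoff against 1: (-4)p + 8(1−p) = −12p + 8; against 2: 4p + 2(1−p) = 2p + 2.
Setting these equal: −12p + 8 = 2p + 2 ⇒ −14p = -6 ⇒ p = 3/7, and the value is (-12)·(3/7) + 8 = 20/7.
For Player 2: with q = P(1), equating Up's and Down's payoffs gives −8q + 4 = 6q + 2 ⇒ q = 1/7.

6/7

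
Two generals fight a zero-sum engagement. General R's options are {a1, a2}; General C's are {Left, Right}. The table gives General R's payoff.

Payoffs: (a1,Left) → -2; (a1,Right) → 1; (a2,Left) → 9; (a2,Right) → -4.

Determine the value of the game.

Row minima: a1 → -2, a2 → -4; maximin = -2.
Column maxima: Left → 9, Right → 1; minimax = 1.
-2 ≠ 1, so there is no saddle point; optimal play is mixed.
Let General R play a1 with probability p. Expected payoff against Left: (-2)p + 9(1−p) = −11p + 9; against Right: 1p + (-4)(1−p) = 5p − 4.
Setting these equal: −11p + 9 = 5p − 4 ⇒ −16p = -13 ⇒ p = 13/16, and the value is (-11)·(13/16) + 9 = 1/16.
For General C: with q = P(Left), equating a1's and a2's payoffs gives −3q + 1 = 13q − 4 ⇒ q = 5/16.

1/16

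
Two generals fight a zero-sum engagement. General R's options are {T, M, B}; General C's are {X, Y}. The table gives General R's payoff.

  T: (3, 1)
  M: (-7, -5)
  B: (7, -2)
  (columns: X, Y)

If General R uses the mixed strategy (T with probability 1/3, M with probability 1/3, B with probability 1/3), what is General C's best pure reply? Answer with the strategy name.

If General C plays X, General R's expected payoff is (1/3)·3 + (1/3)·(-7) + (1/3)·7 = 1.
If General C plays Y, General R's expected payoff is (1/3)·1 + (1/3)·(-5) + (1/3)·(-2) = -2.
General C minimizes General R's payoff; the smallest is -2, so the best response is Y.

Y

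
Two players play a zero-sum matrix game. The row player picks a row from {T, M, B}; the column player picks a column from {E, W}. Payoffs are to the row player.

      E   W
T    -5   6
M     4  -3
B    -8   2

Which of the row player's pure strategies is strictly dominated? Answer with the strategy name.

B

T gives a strictly higher payoff than B against every column: -5 > -8, 6 > 2.
So B is strictly dominated and the row player never plays it.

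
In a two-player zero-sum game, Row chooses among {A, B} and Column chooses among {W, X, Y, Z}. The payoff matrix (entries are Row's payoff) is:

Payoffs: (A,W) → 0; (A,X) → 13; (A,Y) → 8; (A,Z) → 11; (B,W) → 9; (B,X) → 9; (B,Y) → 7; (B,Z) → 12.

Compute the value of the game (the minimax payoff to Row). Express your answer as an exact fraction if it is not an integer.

36/5

Row minima: A → 0, B → 7; maximin = 7.
Column maxima: W → 9, X → 13, Y → 8, Z → 12; minimax = 8.
7 ≠ 8, so there is no saddle point; optimal play is mixed.
X is strictly dominated by Y (it gives Row strictly more in every row), so Column never plays it.
Z is strictly dominated by W (it gives Row strictly more in every row), so Column never plays it.
On the remaining 2×2 (A, B vs W, Y):
Let Row play A with probability p. Expected payoff against W: 0p + 9(1−p) = −9p + 9; against Y: 8p + 7(1−p) = p + 7.
Setting these equal: −9p + 9 = p + 7 ⇒ −10p = -2 ⇒ p = 1/5, and the value is (-9)·(1/5) + 9 = 36/5.
For Column: with q = P(W), equating A's and B's payoffs gives −8q + 8 = 2q + 7 ⇒ q = 1/10.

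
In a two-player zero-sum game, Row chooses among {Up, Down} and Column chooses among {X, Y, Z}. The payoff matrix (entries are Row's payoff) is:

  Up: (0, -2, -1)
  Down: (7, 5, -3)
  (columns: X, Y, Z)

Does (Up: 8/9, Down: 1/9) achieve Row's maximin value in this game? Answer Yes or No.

Against X this mix gives (8/9)·0 + (1/9)·7 = 7/9.
Against Y this mix gives (8/9)·(-2) + (1/9)·5 = -11/9.
Against Z this mix gives (8/9)·(-1) + (1/9)·(-3) = -11/9.
All of Column's active replies (Y, Z) yield -11/9, and no column does worse for Row. The mix makes Column indifferent and guarantees -11/9, so it is optimal.

Yes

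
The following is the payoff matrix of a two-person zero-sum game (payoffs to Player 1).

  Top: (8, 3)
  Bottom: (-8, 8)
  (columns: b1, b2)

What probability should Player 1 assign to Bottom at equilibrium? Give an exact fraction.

5/21

Row minima: Top → 3, Bottom → -8; maximin = 3.
Column maxima: b1 → 8, b2 → 8; minimax = 8.
3 ≠ 8, so there is no saddle point; optimal play is mixed.
Let Player 1 play Top with probability p. Expected payoff against b1: 8p + (-8)(1−p) = 16p − 8; against b2: 3p + 8(1−p) = −5p + 8.
Setting these equal: 16p − 8 = −5p + 8 ⇒ 21p = 16 ⇒ p = 16/21, and the value is (16)·(16/21) − 8 = 88/21.
For Player 2: with q = P(b1), equating Top's and Bottom's payoffs gives 5q + 3 = −16q + 8 ⇒ q = 5/21.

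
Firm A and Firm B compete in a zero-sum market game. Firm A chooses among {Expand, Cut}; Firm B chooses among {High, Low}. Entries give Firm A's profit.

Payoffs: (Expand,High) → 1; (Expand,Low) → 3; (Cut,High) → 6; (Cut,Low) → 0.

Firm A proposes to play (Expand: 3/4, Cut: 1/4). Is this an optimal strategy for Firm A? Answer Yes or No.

Against High this mix gives (3/4)·1 + (1/4)·6 = 9/4.
Against Low this mix gives (3/4)·3 + (1/4)·0 = 9/4.
All of Firm B's active replies (High, Low) yield 9/4, and no column does worse for Firm A. The mix makes Firm B indifferent and guarantees 9/4, so it is optimal.

Yes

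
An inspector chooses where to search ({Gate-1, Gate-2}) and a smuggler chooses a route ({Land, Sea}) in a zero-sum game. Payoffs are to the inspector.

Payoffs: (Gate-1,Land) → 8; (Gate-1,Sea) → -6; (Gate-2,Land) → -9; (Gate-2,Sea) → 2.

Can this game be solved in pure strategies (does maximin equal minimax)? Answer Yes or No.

No

Row minima: Gate-1 → -6, Gate-2 → -9; maximin = -6.
Column maxima: Land → 8, Sea → 2; minimax = 2.
-6 ≠ 2, so no pure-strategy equilibrium exists.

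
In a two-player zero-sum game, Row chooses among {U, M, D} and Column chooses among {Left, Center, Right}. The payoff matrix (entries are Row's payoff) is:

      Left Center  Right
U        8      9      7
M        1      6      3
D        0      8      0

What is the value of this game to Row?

7

Row minima: U → 7, M → 1, D → 0; maximin = 7.
Column maxima: Left → 8, Center → 9, Right → 7; minimax = 7.
Since maximin = minimax = 7, there is a saddle point and the value is 7.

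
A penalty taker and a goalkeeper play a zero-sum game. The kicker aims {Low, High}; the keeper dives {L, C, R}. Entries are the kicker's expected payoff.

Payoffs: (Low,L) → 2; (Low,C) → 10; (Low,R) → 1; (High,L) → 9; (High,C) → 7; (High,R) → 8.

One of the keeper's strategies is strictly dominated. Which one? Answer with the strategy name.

R holds the kicker's payoff strictly below L in every row: 1 < 2, 8 < 9.
So L is strictly dominated for the keeper.

L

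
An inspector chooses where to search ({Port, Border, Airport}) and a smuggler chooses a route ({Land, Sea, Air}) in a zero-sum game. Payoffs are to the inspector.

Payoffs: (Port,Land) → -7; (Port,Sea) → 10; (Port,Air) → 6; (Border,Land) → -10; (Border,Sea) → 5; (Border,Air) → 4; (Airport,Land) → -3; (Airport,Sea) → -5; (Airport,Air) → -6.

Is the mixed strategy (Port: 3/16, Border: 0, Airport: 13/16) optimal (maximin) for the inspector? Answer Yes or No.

Against Land this mix gives (3/16)·(-7) + (13/16)·(-3) = -15/4.
Against Sea this mix gives (3/16)·10 + (13/16)·(-5) = -35/16.
Against Air this mix gives (3/16)·6 + (13/16)·(-6) = -15/4.
All of the smuggler's active replies (Land, Air) yield -15/4, and no column does worse for the inspector. The mix makes the smuggler indifferent and guarantees -15/4, so it is optimal.

Yes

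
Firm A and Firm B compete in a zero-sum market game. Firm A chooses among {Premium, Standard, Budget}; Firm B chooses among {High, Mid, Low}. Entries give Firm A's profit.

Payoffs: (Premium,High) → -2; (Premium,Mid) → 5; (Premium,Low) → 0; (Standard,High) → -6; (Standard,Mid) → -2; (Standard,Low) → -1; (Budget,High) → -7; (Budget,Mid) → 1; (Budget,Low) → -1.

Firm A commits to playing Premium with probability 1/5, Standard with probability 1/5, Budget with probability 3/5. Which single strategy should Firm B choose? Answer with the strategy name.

If Firm B plays High, Firm A's expected payoff is (1/5)·(-2) + (1/5)·(-6) + (3/5)·(-7) = -29/5.
If Firm B plays Mid, Firm A's expected payoff is (1/5)·5 + (1/5)·(-2) + (3/5)·1 = 6/5.
If Firm B plays Low, Firm A's expected payoff is (1/5)·0 + (1/5)·(-1) + (3/5)·(-1) = -4/5.
Firm B minimizes Firm A's payoff; the smallest is -29/5, so the best response is High.

High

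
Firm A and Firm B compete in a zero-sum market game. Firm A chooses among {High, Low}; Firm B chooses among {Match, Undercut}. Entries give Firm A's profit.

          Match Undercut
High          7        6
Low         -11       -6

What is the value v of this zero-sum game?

Row minima: High → 6, Low → -11; maximin = 6.
Column maxima: Match → 7, Undercut → 6; minimax = 6.
Since maximin = minimax = 6, there is a saddle point and the value is 6.

6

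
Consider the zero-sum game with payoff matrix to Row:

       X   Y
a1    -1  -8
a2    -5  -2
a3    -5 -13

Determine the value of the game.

-19/5

Row minima: a1 → -8, a2 → -5, a3 → -13; maximin = -5.
Column maxima: X → -1, Y → -2; minimax = -2.
-5 ≠ -2, so there is no saddle point; optimal play is mixed.
a3 is strictly dominated by a1, so Row never plays it.
On the remaining 2×2 (a1, a2 vs X, Y):
Let Row play a1 with probability p. Expected payoff against X: (-1)p + (-5)(1−p) = 4p − 5; against Y: (-8)p + (-2)(1−p) = −6p − 2.
Setting these equal: 4p − 5 = −6p − 2 ⇒ 10p = 3 ⇒ p = 3/10, and the value is (4)·(3/10) − 5 = -19/5.
For Column: with q = P(X), equating a1's and a2's payoffs gives 7q − 8 = −3q − 2 ⇒ q = 3/5.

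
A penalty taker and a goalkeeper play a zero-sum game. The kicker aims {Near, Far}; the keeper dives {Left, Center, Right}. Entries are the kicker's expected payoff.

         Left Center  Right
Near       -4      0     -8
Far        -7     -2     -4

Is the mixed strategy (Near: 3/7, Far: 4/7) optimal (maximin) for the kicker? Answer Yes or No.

Against Left this mix gives (3/7)·(-4) + (4/7)·(-7) = -40/7.
Against Center this mix gives (3/7)·0 + (4/7)·(-2) = -8/7.
Against Right this mix gives (3/7)·(-8) + (4/7)·(-4) = -40/7.
All of the keeper's active replies (Left, Right) yield -40/7, and no column does worse for the kicker. The mix makes the keeper indifferent and guarantees -40/7, so it is optimal.

Yes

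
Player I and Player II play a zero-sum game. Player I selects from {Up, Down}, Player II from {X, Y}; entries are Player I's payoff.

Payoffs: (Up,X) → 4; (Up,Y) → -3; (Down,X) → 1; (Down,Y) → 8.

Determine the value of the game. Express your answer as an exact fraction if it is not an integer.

Row minima: Up → -3, Down → 1; maximin = 1.
Column maxima: X → 4, Y → 8; minimax = 4.
1 ≠ 4, so there is no saddle point; optimal play is mixed.
Let Player I play Up with probability p. Expected payoff against X: 4p + 1(1−p) = 3p + 1; against Y: (-3)p + 8(1−p) = −11p + 8.
Setting these equal: 3p + 1 = −11p + 8 ⇒ 14p = 7 ⇒ p = 1/2, and the value is (3)·(1/2) + 1 = 5/2.
For Player II: with q = P(X), equating Up's and Down's payoffs gives 7q − 3 = −7q + 8 ⇒ q = 11/14.

5/2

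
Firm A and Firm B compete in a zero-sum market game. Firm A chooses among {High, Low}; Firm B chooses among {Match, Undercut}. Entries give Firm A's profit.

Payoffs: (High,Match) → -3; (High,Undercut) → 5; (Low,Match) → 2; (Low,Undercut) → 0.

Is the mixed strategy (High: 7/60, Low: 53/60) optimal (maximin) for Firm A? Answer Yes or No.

Against Match this mix gives (7/60)·(-3) + (53/60)·2 = 17/12.
Against Undercut this mix gives (7/60)·5 + (53/60)·0 = 7/12.
Firm B will play Undercut, holding Firm A to 7/12. Shifting weight toward the row that does better against Undercut would raise this floor (the equalizing mix achieves 1 against both Undercut and Match), so the proposed strategy is not optimal.

No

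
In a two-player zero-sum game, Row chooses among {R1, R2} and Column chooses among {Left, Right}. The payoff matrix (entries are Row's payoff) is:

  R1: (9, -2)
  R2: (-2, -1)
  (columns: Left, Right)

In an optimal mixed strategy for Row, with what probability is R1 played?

Row minima: R1 → -2, R2 → -2; maximin = -2.
Column maxima: Left → 9, Right → -1; minimax = -1.
-2 ≠ -1, so there is no saddle point; optimal play is mixed.
Let Row play R1 with probability p. Expected payoff against Left: 9p + (-2)(1−p) = 11p − 2; against Right: (-2)p + (-1)(1−p) = −p − 1.
Setting these equal: 11p − 2 = −p − 1 ⇒ 12p = 1 ⇒ p = 1/12, and the value is (11)·(1/12) − 2 = -13/12.
For Column: with q = P(Left), equating R1's and R2's payoffs gives 11q − 2 = −q − 1 ⇒ q = 1/12.

1/12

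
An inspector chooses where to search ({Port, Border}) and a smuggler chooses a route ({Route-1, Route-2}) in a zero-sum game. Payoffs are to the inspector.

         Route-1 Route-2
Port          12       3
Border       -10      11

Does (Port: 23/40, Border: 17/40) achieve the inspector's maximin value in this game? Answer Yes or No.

Against Route-1 this mix gives (23/40)·12 + (17/40)·(-10) = 53/20.
Against Route-2 this mix gives (23/40)·3 + (17/40)·11 = 32/5.
The smuggler will play Route-1, holding the inspector to 53/20. Shifting weight toward the row that does better against Route-1 would raise this floor (the equalizing mix achieves 27/5 against both Route-1 and Route-2), so the proposed strategy is not optimal.

No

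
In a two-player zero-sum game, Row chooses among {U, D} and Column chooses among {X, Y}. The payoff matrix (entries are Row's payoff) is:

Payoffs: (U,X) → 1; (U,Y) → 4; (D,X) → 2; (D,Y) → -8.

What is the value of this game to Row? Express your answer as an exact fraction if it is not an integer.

Row minima: U → 1, D → -8; maximin = 1.
Column maxima: X → 2, Y → 4; minimax = 2.
1 ≠ 2, so there is no saddle point; optimal play is mixed.
Let Row play U with probability p. Expected payoff against X: 1p + 2(1−p) = −p + 2; against Y: 4p + (-8)(1−p) = 12p − 8.
Setting these equal: −p + 2 = 12p − 8 ⇒ −13p = -10 ⇒ p = 10/13, and the value is (-1)·(10/13) + 2 = 16/13.
For Column: with q = P(X), equating U's and D's payoffs gives −3q + 4 = 10q − 8 ⇒ q = 12/13.

16/13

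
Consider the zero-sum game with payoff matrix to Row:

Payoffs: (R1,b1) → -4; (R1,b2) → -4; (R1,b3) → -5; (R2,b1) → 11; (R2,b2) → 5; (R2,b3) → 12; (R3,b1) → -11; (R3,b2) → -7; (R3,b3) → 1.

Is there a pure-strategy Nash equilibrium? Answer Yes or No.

Row minima: R1 → -5, R2 → 5, R3 → -11; maximin = 5.
Column maxima: b1 → 11, b2 → 5, b3 → 12; minimax = 5.
maximin = minimax = 5, so a saddle point exists.

Yes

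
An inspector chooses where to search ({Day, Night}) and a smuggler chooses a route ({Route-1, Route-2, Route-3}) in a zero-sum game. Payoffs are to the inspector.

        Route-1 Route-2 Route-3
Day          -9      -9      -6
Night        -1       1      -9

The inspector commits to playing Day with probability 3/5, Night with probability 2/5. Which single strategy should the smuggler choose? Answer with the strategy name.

Route-3

If the smuggler plays Route-1, the inspector's expected payoff is (3/5)·(-9) + (2/5)·(-1) = -29/5.
If the smuggler plays Route-2, the inspector's expected payoff is (3/5)·(-9) + (2/5)·1 = -5.
If the smuggler plays Route-3, the inspector's expected payoff is (3/5)·(-6) + (2/5)·(-9) = -36/5.
The smuggler minimizes the inspector's payoff; the smallest is -36/5, so the best response is Route-3.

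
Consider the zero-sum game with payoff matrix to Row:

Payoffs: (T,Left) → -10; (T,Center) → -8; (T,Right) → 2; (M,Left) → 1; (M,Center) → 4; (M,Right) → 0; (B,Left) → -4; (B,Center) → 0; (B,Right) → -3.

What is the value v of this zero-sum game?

2/13

Row minima: T → -10, M → 0, B → -4; maximin = 0.
Column maxima: Left → 1, Center → 4, Right → 2; minimax = 1.
0 ≠ 1, so there is no saddle point; optimal play is mixed.
B is strictly dominated by M, so Row never plays it.
Center is strictly dominated by Left (it gives Row strictly more in every row), so Column never plays it.
On the remaining 2×2 (T, M vs Left, Right):
Let Row play T with probability p. Expected payoff against Left: (-10)p + 1(1−p) = −11p + 1; against Right: 2p + 0(1−p) = 2p.
Setting these equal: −11p + 1 = 2p ⇒ −13p = -1 ⇒ p = 1/13, and the value is (-11)·(1/13) + 1 = 2/13.
For Column: with q = P(Left), equating T's and M's payoffs gives −12q + 2 = q ⇒ q = 2/13.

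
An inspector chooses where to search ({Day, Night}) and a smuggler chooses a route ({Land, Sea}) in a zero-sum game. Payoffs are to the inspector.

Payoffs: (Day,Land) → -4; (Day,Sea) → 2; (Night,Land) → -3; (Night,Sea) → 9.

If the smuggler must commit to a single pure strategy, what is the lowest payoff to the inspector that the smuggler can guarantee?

Column maxima: Land → -3, Sea → 9.
The smallest of these is -3.

-3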